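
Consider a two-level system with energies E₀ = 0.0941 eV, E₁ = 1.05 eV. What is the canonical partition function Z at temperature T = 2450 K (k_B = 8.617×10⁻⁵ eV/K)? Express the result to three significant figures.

k_BT = 8.617×10⁻⁵ × 2450 K = 0.21112 eV.
Eᵢ/kT = 0.44572, 4.9735.
Z = Σ e^(−Eᵢ/kT) = e^(−0.44572) + e^(−4.9735) = 0.64036 + 0.0069189 = 0.64728.

Z = 0.647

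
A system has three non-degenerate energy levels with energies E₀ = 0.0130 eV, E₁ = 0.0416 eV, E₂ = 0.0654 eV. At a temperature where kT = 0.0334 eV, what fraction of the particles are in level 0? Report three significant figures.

Eᵢ/kT = 0.38922, 1.2455, 1.9581.
Z = Σ e^(−Eᵢ/kT) = e^(−0.38922) + e^(−1.2455) + e^(−1.9581) = 0.67759 + 0.28780 + 0.14113 = 1.1065.
P₀ = e^(−E₀/kT) / Z = 0.67759/1.1065 = 0.612.

0.612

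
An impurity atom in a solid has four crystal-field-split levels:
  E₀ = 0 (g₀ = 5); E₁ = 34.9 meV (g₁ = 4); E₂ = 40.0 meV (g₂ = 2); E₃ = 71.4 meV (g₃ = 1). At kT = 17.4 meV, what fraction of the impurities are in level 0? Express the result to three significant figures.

Eᵢ/kT = 0, 2.0057, 2.2989, 4.1034.
Z = Σ gᵢe^(−Eᵢ/kT) = 5·e^(−0) + 4·e^(−2.0057) + 2·e^(−2.2989) + 1·e^(−4.1034) = 5.0000 + 0.53826 + 0.20074 + 0.016516 = 5.7555.
P₀ = g₀ e^(−E₀/kT) / Z = 5.0000/5.7555 = 0.869.

0.869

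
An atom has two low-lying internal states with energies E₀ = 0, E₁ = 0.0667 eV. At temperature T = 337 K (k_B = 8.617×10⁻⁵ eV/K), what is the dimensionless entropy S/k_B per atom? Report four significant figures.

k_BT = 8.617×10⁻⁵ × 337 K = 0.0290393 eV.
Eᵢ/kT = 0, 2.29689.
Z = Σ e^(−Eᵢ/kT) = e^(−0) + e^(−2.29689) = 1.00000 + 0.100571 = 1.10057.
⟨E⟩ = Σ EᵢPᵢ = 0.00609510 eV.
S/k_B = ln Z + ⟨E⟩/kT = ln(1.10057) + 0.00609510/0.0290393 = 0.0958282 + 0.209891 = 0.3057.

0.3057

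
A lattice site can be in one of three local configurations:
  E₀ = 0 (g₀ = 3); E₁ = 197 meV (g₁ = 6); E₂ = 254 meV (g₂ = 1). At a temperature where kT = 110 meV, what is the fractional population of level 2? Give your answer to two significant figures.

Eᵢ/kT = 0, 1.791, 2.309.
Z = Σ gᵢe^(−Eᵢ/kT) = 3·e^(−0) + 6·e^(−1.791) + 1·e^(−2.309) = 3.000 + 1.001 + 0.09936 = 4.100.
P₂ = g₂ e^(−E₂/kT) / Z = 0.09936/4.100 = 0.024.

0.024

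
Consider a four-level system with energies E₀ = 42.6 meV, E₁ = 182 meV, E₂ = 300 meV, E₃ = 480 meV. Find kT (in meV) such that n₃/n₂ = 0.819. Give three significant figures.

n₃/n₂ = exp[−(E₃−E₂)/kT] = 0.819.
⇒ (E₃−E₂)/kT = ln(1/0.819) = ln(1.2210) = 0.19967.
kT = 180 meV / 0.19967 = 901 meV.

901 meV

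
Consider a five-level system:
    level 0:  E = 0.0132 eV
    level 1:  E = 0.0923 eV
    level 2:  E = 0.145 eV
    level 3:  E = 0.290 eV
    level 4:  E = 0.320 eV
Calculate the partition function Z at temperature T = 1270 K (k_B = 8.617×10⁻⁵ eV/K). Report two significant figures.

k_BT = 8.617×10⁻⁵ × 1270 K = 0.1094 eV.
Eᵢ/kT = 0.1207, 0.8437, 1.325, 2.651, 2.925.
Z = Σ e^(−Eᵢ/kT) = e^(−0.1207) + e^(−0.8437) + e^(−1.325) + e^(−2.651) + e^(−2.925) = 0.8863 + 0.4301 + 0.2658 + 0.07058 + 0.05366 = 1.706.

Z = 1.7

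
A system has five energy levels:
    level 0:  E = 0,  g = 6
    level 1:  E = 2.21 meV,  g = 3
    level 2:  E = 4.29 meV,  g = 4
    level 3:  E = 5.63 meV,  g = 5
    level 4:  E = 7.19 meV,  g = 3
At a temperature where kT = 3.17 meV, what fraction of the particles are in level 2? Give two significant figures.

0.11

Eᵢ/kT = 0, 0.6972, 1.353, 1.776, 2.268.
Z = Σ gᵢe^(−Eᵢ/kT) = 6·e^(−0) + 3·e^(−0.6972) + 4·e^(−1.353) + 5·e^(−1.776) + 3·e^(−2.268) = 6.000 + 1.494 + 1.034 + 0.8466 + 0.3106 = 9.685.
P₂ = g₂ e^(−E₂/kT) / Z = 1.034/9.685 = 0.11.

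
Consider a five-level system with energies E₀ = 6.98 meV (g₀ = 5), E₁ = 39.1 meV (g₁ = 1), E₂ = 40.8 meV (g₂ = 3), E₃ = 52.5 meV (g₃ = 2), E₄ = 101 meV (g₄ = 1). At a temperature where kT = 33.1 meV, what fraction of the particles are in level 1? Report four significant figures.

0.05396

Eᵢ/kT = 0.210876, 1.18127, 1.23263, 1.58610, 3.05136.
Z = Σ gᵢe^(−Eᵢ/kT) = 5·e^(−0.210876) + 1·e^(−1.18127) + 3·e^(−1.23263) + 2·e^(−1.58610) + 1·e^(−3.05136) = 4.04937 + 0.306889 + 0.874575 + 0.409445 + 0.0472946 = 5.68757.
P₁ = g₁ e^(−E₁/kT) / Z = 0.306889/5.68757 = 0.05396.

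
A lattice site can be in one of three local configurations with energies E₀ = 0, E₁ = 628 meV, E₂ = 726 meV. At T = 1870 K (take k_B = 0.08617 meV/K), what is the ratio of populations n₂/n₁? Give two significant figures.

0.54

k_BT = 0.08617 × 1870 K = 161.1 meV.
n₂/n₁ = exp[−(E₂−E₁)/kT] = exp(−(98 meV)/(161.1 meV)) = exp(-0.6083) = 0.54.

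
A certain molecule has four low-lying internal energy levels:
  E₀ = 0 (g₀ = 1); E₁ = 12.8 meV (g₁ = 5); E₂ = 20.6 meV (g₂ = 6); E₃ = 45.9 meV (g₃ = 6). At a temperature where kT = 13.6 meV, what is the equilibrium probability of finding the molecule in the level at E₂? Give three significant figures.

Eᵢ/kT = 0, 0.94118, 1.5147, 3.3750.
Z = Σ gᵢe^(−Eᵢ/kT) = 1·e^(−0) + 5·e^(−0.94118) + 6·e^(−1.5147) + 6·e^(−3.3750) = 1.0000 + 1.9508 + 1.3192 + 0.20531 = 4.4753.
P₂ = g₂ e^(−E₂/kT) / Z = 1.3192/4.4753 = 0.295.

0.295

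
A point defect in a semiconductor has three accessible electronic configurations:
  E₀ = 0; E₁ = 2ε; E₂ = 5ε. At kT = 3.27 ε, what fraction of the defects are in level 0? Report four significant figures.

Eᵢ/kT = 0, 0.611621, 1.52905.
Z = Σ e^(−Eᵢ/kT) = e^(−0) + e^(−0.611621) + e^(−1.52905) = 1.00000 + 0.542471 + 0.216741 = 1.75921.
P₀ = e^(−E₀/kT) / Z = 1.00000/1.75921 = 0.5684.

0.5684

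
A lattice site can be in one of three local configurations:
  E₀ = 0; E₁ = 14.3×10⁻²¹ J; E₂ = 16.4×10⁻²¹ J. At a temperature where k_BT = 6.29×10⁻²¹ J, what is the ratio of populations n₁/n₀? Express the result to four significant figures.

0.1030

n₁/n₀ = exp[−(E₁−E₀)/kT] = exp(−(14.3 ×10⁻²¹ J)/(6.29 ×10⁻²¹ J)) = exp(-2.27345) = 0.1030.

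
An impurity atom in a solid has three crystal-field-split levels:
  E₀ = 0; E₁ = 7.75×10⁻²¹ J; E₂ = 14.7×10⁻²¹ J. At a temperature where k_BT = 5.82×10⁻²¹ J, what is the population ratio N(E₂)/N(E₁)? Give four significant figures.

n₂/n₁ = exp[−(E₂−E₁)/kT] = exp(−(6.95 ×10⁻²¹ J)/(5.82 ×10⁻²¹ J)) = exp(-1.19416) = 0.3030.

0.3030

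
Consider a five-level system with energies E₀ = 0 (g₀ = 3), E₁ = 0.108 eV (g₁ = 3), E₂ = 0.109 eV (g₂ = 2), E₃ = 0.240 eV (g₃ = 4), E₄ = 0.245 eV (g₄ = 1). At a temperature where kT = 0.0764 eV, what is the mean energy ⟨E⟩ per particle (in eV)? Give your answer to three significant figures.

0.0413 eV

Eᵢ/kT = 0, 1.4136, 1.4267, 3.1414, 3.2068.
Z = Σ gᵢe^(−Eᵢ/kT) = 3·e^(−0) + 3·e^(−1.4136) + 2·e^(−1.4267) + 4·e^(−3.1414) + 1·e^(−3.2068) = 3.0000 + 0.72980 + 0.48020 + 0.17289 + 0.040486 = 4.4234.
⟨E⟩ = Σ Eᵢ gᵢe^(−Eᵢ/kT) / Z = (0·3.0000 + 0.108·0.72980 + 0.109·0.48020 + 0.240·0.17289 + 0.245·0.040486) / 4.4234 = 0.0413 eV.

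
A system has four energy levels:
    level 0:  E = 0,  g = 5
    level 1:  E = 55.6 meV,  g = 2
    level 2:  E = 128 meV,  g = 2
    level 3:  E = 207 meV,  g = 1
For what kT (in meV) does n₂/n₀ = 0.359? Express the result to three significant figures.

n₂/n₀ = (g₂/g₀) exp[−(E₂−E₀)/kT] = 0.359.
⇒ (E₂−E₀)/kT = ln((2/5)/0.359) = ln(1.1142) = 0.10814.
kT = 128 meV / 0.10814 = 1180 meV.

1180 meV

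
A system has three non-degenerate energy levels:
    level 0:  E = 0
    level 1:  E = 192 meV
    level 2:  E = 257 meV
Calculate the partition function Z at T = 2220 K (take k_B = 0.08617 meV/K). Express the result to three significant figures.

k_BT = 0.08617 × 2220 K = 191.30 meV.
Eᵢ/kT = 0, 1.0037, 1.3434.
Z = Σ e^(−Eᵢ/kT) = e^(−0) + e^(−1.0037) + e^(−1.3434) = 1.0000 + 0.36652 + 0.26096 = 1.6275.

Z = 1.63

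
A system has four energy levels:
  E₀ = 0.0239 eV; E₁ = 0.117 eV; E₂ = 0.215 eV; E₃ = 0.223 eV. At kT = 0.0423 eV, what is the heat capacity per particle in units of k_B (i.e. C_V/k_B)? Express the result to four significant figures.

Eᵢ/kT = 0.565012, 2.76596, 5.08274, 5.27187.
Z = Σ e^(−Eᵢ/kT) = e^(−0.565012) + e^(−2.76596) + e^(−5.08274) + e^(−5.27187) = 0.568353 + 0.0629157 + 0.00620289 + 0.00513400 = 0.642606.
⟨E⟩ = 0.0364504 eV, ⟨E²⟩ = 0.00268896 eV².
C_V/k_B = (⟨E²⟩ − ⟨E⟩²)/(kT)² = (0.00268896 − 0.00132863)/0.00178929 = 0.7603.

0.7603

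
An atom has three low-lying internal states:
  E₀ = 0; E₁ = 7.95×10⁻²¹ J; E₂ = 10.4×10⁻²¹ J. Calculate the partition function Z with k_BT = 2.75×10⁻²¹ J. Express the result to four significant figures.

Eᵢ/kT = 0, 2.89091, 3.78182.
Z = Σ e^(−Eᵢ/kT) = e^(−0) + e^(−2.89091) + e^(−3.78182) = 1.00000 + 0.0555257 + 0.0227812 = 1.07831.

Z = 1.078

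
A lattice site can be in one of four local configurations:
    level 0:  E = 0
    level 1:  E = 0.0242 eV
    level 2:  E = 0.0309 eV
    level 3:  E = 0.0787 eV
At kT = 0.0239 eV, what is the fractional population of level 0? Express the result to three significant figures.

Eᵢ/kT = 0, 1.0126, 1.2929, 3.2929.
Z = Σ e^(−Eᵢ/kT) = e^(−0) + e^(−1.0126) + e^(−1.2929) + e^(−3.2929) = 1.0000 + 0.36327 + 0.27447 + 0.037146 = 1.6749.
P₀ = e^(−E₀/kT) / Z = 1.0000/1.6749 = 0.597.

0.597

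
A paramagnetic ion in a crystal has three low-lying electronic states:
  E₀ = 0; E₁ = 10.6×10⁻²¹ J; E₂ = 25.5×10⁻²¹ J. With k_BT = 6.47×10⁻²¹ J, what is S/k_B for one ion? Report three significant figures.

0.519

Eᵢ/kT = 0, 1.6383, 3.9413.
Z = Σ e^(−Eᵢ/kT) = e^(−0) + e^(−1.6383) + e^(−3.9413) = 1.0000 + 0.19431 + 0.019423 = 1.2137.
⟨E⟩ = Σ EᵢPᵢ = 2.1051 ×10⁻²¹ J.
S/k_B = ln Z + ⟨E⟩/kT = ln(1.2137) + 2.1051/6.47 = 0.19367 + 0.32536 = 0.519.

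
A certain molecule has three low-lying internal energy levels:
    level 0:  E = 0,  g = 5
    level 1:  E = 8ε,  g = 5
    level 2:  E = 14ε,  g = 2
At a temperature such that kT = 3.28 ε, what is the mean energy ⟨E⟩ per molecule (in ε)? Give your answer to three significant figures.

Eᵢ/kT = 0, 2.4390, 4.2683.
Z = Σ gᵢe^(−Eᵢ/kT) = 5·e^(−0) + 5·e^(−2.4390) + 2·e^(−4.2683) = 5.0000 + 0.43624 + 0.028011 = 5.4643.
⟨E⟩ = Σ Eᵢ gᵢe^(−Eᵢ/kT) / Z = (0·5.0000 + 8·0.43624 + 14·0.028011) / 5.4643 = 0.710 ε.

0.710 ε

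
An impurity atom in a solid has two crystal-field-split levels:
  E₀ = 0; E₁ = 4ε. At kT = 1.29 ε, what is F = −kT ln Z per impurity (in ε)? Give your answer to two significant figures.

Eᵢ/kT = 0, 3.101.
Z = Σ e^(−Eᵢ/kT) = e^(−0) + e^(−3.101) = 1.000 + 0.04500 = 1.045.
F = −kT ln Z = −1.29 × ln(1.045) = −1.29 × 0.04402 = -0.057 ε.

-0.057 ε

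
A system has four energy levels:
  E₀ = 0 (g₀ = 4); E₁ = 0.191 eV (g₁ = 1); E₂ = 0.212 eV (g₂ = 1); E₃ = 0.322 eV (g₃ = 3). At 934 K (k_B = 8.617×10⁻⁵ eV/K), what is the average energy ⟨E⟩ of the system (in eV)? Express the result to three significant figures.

k_BT = 8.617×10⁻⁵ × 934 K = 0.080483 eV.
Eᵢ/kT = 0, 2.3732, 2.6341, 4.0008.
Z = Σ gᵢe^(−Eᵢ/kT) = 4·e^(−0) + 1·e^(−2.3732) + 1·e^(−2.6341) + 3·e^(−4.0008) = 4.0000 + 0.093182 + 0.071784 + 0.054903 = 4.2199.
⟨E⟩ = Σ Eᵢ gᵢe^(−Eᵢ/kT) / Z = (0·4.0000 + 0.191·0.093182 + 0.212·0.071784 + 0.322·0.054903) / 4.2199 = 0.0120 eV.

0.0120 eV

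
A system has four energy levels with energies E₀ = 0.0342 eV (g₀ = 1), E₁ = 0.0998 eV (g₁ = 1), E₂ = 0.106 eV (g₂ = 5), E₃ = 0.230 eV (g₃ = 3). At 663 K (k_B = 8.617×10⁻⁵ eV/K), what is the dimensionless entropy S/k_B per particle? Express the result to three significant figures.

k_BT = 8.617×10⁻⁵ × 663 K = 0.057131 eV.
Eᵢ/kT = 0.59862, 1.7469, 1.8554, 4.0258.
Z = Σ gᵢe^(−Eᵢ/kT) = 1·e^(−0.59862) + 1·e^(−1.7469) + 5·e^(−1.8554) + 3·e^(−4.0258) = 0.54957 + 0.17431 + 0.78195 + 0.053547 = 1.5594.
⟨E⟩ = Σ EᵢPᵢ = 0.084259 eV.
S/k_B = ln Z + ⟨E⟩/kT = ln(1.5594) + 0.084259/0.057131 = 0.44430 + 1.4748 = 1.92.

1.92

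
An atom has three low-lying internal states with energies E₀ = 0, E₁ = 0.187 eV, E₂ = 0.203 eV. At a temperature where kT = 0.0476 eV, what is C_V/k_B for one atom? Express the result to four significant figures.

Eᵢ/kT = 0, 3.92857, 4.26471.
Z = Σ e^(−Eᵢ/kT) = e^(−0) + e^(−3.92857) + e^(−4.26471) = 1.00000 + 0.0196718 + 0.0140559 = 1.03373.
⟨E⟩ = 0.00631884 eV, ⟨E²⟩ = 0.00122579 eV².
C_V/k_B = (⟨E²⟩ − ⟨E⟩²)/(kT)² = (0.00122579 − 0.0000399277)/0.00226576 = 0.5234.

0.5234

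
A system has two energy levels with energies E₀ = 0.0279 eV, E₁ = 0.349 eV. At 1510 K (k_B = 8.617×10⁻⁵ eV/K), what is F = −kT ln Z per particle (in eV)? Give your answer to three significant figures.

k_BT = 8.617×10⁻⁵ × 1510 K = 0.13012 eV.
Eᵢ/kT = 0.21442, 2.6821.
Z = Σ e^(−Eᵢ/kT) = e^(−0.21442) + e^(−2.6821) = 0.80701 + 0.068419 = 0.87543.
F = −kT ln Z = −0.13012 × ln(0.87543) = −0.13012 × -0.13304 = 0.0173 eV.

0.0173 eV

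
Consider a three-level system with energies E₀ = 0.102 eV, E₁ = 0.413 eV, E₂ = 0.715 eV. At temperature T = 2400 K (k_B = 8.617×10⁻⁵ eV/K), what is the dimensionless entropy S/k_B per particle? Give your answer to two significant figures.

0.62

k_BT = 8.617×10⁻⁵ × 2400 K = 0.2068 eV.
Eᵢ/kT = 0.4932, 1.997, 3.457.
Z = Σ e^(−Eᵢ/kT) = e^(−0.4932) + e^(−1.997) + e^(−3.457) = 0.6107 + 0.1357 + 0.03152 = 0.7779.
⟨E⟩ = Σ EᵢPᵢ = 0.1811 eV.
S/k_B = ln Z + ⟨E⟩/kT = ln(0.7779) + 0.1811/0.2068 = -0.2512 + 0.8757 = 0.62.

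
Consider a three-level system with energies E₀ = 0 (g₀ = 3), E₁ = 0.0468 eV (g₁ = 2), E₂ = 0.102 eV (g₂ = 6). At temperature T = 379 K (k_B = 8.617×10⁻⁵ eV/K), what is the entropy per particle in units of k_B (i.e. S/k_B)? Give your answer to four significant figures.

k_BT = 8.617×10⁻⁵ × 379 K = 0.0326584 eV.
Eᵢ/kT = 0, 1.43302, 3.12324.
Z = Σ gᵢe^(−Eᵢ/kT) = 3·e^(−0) + 2·e^(−1.43302) + 6·e^(−3.12324) = 3.00000 + 0.477175 + 0.264086 = 3.74126.
⟨E⟩ = Σ EᵢPᵢ = 0.0131690 eV.
S/k_B = ln Z + ⟨E⟩/kT = ln(3.74126) + 0.0131690/0.0326584 = 1.31942 + 0.403235 = 1.723.

1.723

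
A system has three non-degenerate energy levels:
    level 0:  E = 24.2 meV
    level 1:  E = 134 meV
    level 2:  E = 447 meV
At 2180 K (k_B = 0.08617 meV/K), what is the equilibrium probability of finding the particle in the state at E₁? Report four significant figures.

k_BT = 0.08617 × 2180 K = 187.851 meV.
Eᵢ/kT = 0.128826, 0.713331, 2.37955.
Z = Σ e^(−Eᵢ/kT) = e^(−0.128826) + e^(−0.713331) + e^(−2.37955) = 0.879127 + 0.490009 + 0.0925922 = 1.46173.
P₁ = e^(−E₁/kT) / Z = 0.490009/1.46173 = 0.3352.

0.3352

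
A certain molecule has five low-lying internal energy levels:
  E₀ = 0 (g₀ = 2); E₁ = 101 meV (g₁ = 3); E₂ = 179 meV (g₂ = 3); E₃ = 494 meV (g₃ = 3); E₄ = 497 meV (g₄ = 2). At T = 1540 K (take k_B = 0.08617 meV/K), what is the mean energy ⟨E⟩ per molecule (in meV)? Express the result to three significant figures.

k_BT = 0.08617 × 1540 K = 132.70 meV.
Eᵢ/kT = 0, 0.76112, 1.3489, 3.7227, 3.7453.
Z = Σ gᵢe^(−Eᵢ/kT) = 2·e^(−0) + 3·e^(−0.76112) + 3·e^(−1.3489) + 3·e^(−3.7227) + 2·e^(−3.7453) = 2.0000 + 1.4014 + 0.77858 + 0.072506 + 0.047257 = 4.2997.
⟨E⟩ = Σ Eᵢ gᵢe^(−Eᵢ/kT) / Z = (0·2.0000 + 101·1.4014 + 179·0.77858 + 494·0.072506 + 497·0.047257) / 4.2997 = 79.1 meV.

79.1 meV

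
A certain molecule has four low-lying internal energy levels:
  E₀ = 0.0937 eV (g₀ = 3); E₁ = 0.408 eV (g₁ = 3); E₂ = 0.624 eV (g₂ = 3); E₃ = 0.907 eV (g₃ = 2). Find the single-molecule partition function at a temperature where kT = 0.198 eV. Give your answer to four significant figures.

Eᵢ/kT = 0.473232, 2.06061, 3.15152, 4.58081.
Z = Σ gᵢe^(−Eᵢ/kT) = 3·e^(−0.473232) + 3·e^(−2.06061) + 3·e^(−3.15152) + 2·e^(−4.58081) = 1.86896 + 0.382129 + 0.128361 + 0.0204932 = 2.39994.

Z = 2.400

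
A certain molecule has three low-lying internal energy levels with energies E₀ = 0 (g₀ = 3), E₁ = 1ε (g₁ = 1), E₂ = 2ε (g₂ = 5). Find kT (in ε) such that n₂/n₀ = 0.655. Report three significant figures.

2.14 ε

n₂/n₀ = (g₂/g₀) exp[−(E₂−E₀)/kT] = 0.655.
⇒ (E₂−E₀)/kT = ln((5/3)/0.655) = ln(2.5445) = 0.93393.
kT = 2ε / 0.93393 = 2.14 ε.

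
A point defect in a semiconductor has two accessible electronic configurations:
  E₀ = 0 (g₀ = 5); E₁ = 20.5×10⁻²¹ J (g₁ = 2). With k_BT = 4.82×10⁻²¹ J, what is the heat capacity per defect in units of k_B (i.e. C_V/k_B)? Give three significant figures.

0.102

Eᵢ/kT = 0, 4.2531.
Z = Σ gᵢe^(−Eᵢ/kT) = 5·e^(−0) + 2·e^(−4.2531) = 5.0000 + 0.028440 = 5.0284.
⟨E⟩ = 0.11595, ⟨E²⟩ = 2.3769.
C_V/k_B = (⟨E²⟩ − ⟨E⟩²)/(kT)² = (2.3769 − 0.013444)/23.232 = 0.102.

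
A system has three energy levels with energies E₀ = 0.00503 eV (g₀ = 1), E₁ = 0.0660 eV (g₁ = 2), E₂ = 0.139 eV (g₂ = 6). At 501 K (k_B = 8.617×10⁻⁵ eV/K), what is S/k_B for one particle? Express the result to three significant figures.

k_BT = 8.617×10⁻⁵ × 501 K = 0.043171 eV.
Eᵢ/kT = 0.11651, 1.5288, 3.2198.
Z = Σ gᵢe^(−Eᵢ/kT) = 1·e^(−0.11651) + 2·e^(−1.5288) + 6·e^(−3.2198) = 0.89002 + 0.43359 + 0.23978 = 1.5634.
⟨E⟩ = Σ EᵢPᵢ = 0.042486 eV.
S/k_B = ln Z + ⟨E⟩/kT = ln(1.5634) + 0.042486/0.043171 = 0.44686 + 0.98413 = 1.43.

1.43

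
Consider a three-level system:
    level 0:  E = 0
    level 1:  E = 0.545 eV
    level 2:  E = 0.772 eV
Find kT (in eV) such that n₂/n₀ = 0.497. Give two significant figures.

n₂/n₀ = exp[−(E₂−E₀)/kT] = 0.497.
⇒ (E₂−E₀)/kT = ln(1/0.497) = ln(2.012) = 0.6991.
kT = 0.772 eV / 0.6991 = 1.1 eV.

1.1 eV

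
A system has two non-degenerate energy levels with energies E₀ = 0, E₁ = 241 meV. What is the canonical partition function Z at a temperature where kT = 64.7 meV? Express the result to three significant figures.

Z = 1.02

Eᵢ/kT = 0, 3.7249.
Z = Σ e^(−Eᵢ/kT) = e^(−0) + e^(−3.7249) = 1.0000 + 0.024116 = 1.0241.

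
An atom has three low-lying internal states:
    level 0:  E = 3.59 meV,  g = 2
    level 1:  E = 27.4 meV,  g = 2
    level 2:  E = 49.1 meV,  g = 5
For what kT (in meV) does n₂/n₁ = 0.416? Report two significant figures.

n₂/n₁ = (g₂/g₁) exp[−(E₂−E₁)/kT] = 0.416.
⇒ (E₂−E₁)/kT = ln((5/2)/0.416) = ln(6.010) = 1.793.
kT = 21.7 meV / 1.793 = 12 meV.

12 meV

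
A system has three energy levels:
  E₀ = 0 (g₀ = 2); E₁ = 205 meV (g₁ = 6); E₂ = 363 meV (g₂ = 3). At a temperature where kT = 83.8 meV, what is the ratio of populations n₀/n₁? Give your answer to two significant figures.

n₀/n₁ = (g₀/g₁) exp[−(E₀−E₁)/kT] = (2/6) × exp(−(-205 meV)/(83.8 meV)) = (2/6) × exp(2.446) = 3.8.

3.8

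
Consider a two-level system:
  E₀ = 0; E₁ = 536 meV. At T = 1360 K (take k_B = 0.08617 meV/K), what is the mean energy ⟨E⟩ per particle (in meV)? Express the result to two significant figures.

5.5 meV

k_BT = 0.08617 × 1360 K = 117.2 meV.
Eᵢ/kT = 0, 4.573.
Z = Σ e^(−Eᵢ/kT) = e^(−0) + e^(−4.573) = 1.000 + 0.01033 = 1.010.
⟨E⟩ = Σ Eᵢ e^(−Eᵢ/kT) / Z = (0·1.000 + 536·0.01033) / 1.010 = 5.5 meV.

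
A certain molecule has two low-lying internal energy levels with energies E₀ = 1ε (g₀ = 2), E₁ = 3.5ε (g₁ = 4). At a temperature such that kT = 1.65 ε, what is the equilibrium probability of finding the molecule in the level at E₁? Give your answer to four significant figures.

Eᵢ/kT = 0.606061, 2.12121.
Z = Σ gᵢe^(−Eᵢ/kT) = 2·e^(−0.606061) + 4·e^(−2.12121) = 1.09099 + 0.479546 = 1.57054.
P₁ = g₁ e^(−E₁/kT) / Z = 0.479546/1.57054 = 0.3053.

0.3053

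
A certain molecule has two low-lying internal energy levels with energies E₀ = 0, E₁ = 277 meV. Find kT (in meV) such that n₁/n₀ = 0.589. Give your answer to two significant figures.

n₁/n₀ = exp[−(E₁−E₀)/kT] = 0.589.
⇒ (E₁−E₀)/kT = ln(1/0.589) = ln(1.698) = 0.5295.
kT = 277 meV / 0.5295 = 520 meV.

520 meV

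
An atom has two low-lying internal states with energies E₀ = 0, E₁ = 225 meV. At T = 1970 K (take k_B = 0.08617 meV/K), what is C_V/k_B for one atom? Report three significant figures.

k_BT = 0.08617 × 1970 K = 169.75 meV.
Eᵢ/kT = 0, 1.3255.
Z = Σ e^(−Eᵢ/kT) = e^(−0) + e^(−1.3255) = 1.0000 + 0.26567 = 1.2657.
⟨E⟩ = 47.227 meV, ⟨E²⟩ = 10626 meV².
C_V/k_B = (⟨E²⟩ − ⟨E⟩²)/(kT)² = (10626 − 2230.4)/28815 = 0.291.

0.291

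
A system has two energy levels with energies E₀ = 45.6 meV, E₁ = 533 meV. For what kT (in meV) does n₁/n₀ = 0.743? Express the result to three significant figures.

n₁/n₀ = exp[−(E₁−E₀)/kT] = 0.743.
⇒ (E₁−E₀)/kT = ln(1/0.743) = ln(1.3459) = 0.29706.
kT = 487.4 meV / 0.29706 = 1640 meV.

1640 meV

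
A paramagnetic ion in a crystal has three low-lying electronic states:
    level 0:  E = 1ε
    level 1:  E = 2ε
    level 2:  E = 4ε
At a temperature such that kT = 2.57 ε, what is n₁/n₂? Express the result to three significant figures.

2.18

n₁/n₂ = exp[−(E₁−E₂)/kT] = exp(−(-2ε)/(2.57ε)) = exp(0.77821) = 2.18.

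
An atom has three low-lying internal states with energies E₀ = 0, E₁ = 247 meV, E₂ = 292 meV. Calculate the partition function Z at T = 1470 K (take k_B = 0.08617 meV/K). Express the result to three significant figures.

k_BT = 0.08617 × 1470 K = 126.67 meV.
Eᵢ/kT = 0, 1.9499, 2.3052.
Z = Σ e^(−Eᵢ/kT) = e^(−0) + e^(−1.9499) + e^(−2.3052) = 1.0000 + 0.14229 + 0.099739 = 1.2420.

Z = 1.24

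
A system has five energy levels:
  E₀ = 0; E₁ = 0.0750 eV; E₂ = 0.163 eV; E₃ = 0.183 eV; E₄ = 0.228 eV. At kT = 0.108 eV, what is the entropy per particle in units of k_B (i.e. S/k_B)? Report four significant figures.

1.322

Eᵢ/kT = 0, 0.694444, 1.50926, 1.69444, 2.11111.
Z = Σ e^(−Eᵢ/kT) = e^(−0) + e^(−0.694444) + e^(−1.50926) + e^(−1.69444) + e^(−2.11111) = 1.00000 + 0.499352 + 0.221074 + 0.183702 + 0.121103 = 2.02523.
⟨E⟩ = Σ EᵢPᵢ = 0.0665186 eV.
S/k_B = ln Z + ⟨E⟩/kT = ln(2.02523) + 0.0665186/0.108 = 0.705683 + 0.615913 = 1.322.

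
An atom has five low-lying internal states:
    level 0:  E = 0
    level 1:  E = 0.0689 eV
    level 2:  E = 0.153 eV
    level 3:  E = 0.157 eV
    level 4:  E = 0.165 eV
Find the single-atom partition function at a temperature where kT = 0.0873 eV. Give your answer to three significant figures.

Z = 1.94

Eᵢ/kT = 0, 0.78923, 1.7526, 1.7984, 1.8900.
Z = Σ e^(−Eᵢ/kT) = e^(−0) + e^(−0.78923) + e^(−1.7526) + e^(−1.7984) + e^(−1.8900) = 1.0000 + 0.45419 + 0.17332 + 0.16556 + 0.15107 = 1.9441.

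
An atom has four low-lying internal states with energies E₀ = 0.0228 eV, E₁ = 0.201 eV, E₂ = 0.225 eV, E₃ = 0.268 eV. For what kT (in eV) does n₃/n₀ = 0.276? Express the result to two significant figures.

n₃/n₀ = exp[−(E₃−E₀)/kT] = 0.276.
⇒ (E₃−E₀)/kT = ln(1/0.276) = ln(3.623) = 1.287.
kT = 0.2452 eV / 1.287 = 0.19 eV.

0.19 eV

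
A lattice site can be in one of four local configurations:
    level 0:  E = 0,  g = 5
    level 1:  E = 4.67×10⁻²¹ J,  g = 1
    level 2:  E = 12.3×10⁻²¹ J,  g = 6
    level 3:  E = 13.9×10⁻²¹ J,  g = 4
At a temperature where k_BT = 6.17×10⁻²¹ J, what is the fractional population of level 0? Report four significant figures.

0.7455

Eᵢ/kT = 0, 0.756888, 1.99352, 2.25284.
Z = Σ gᵢe^(−Eᵢ/kT) = 5·e^(−0) + 1·e^(−0.756888) + 6·e^(−1.99352) + 4·e^(−2.25284) = 5.00000 + 0.469124 + 0.817291 + 0.420401 = 6.70682.
P₀ = g₀ e^(−E₀/kT) / Z = 5.00000/6.70682 = 0.7455.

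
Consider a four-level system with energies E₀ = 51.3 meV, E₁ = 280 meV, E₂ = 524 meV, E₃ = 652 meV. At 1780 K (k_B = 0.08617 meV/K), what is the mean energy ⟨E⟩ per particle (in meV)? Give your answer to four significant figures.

k_BT = 0.08617 × 1780 K = 153.383 meV.
Eᵢ/kT = 0.334457, 1.82550, 3.41628, 4.25080.
Z = Σ e^(−Eᵢ/kT) = e^(−0.334457) + e^(−1.82550) + e^(−3.41628) + e^(−4.25080) = 0.715727 + 0.161137 + 0.0328344 + 0.0142528 = 0.923951.
⟨E⟩ = Σ Eᵢ e^(−Eᵢ/kT) / Z = (51.3·0.715727 + 280·0.161137 + 524·0.0328344 + 652·0.0142528) / 0.923951 = 117.2 meV.

117.2 meV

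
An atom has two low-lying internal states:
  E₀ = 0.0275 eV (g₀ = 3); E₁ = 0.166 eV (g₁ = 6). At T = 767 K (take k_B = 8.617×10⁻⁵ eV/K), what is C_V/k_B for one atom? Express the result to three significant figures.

0.696

k_BT = 8.617×10⁻⁵ × 767 K = 0.066092 eV.
Eᵢ/kT = 0.41609, 2.5117.
Z = Σ gᵢe^(−Eᵢ/kT) = 3·e^(−0.41609) + 6·e^(−2.5117) = 1.9789 + 0.48678 = 2.4657.
⟨E⟩ = 0.054843 eV, ⟨E²⟩ = 0.0060471 eV².
C_V/k_B = (⟨E²⟩ − ⟨E⟩²)/(kT)² = (0.0060471 − 0.0030078)/0.0043682 = 0.696.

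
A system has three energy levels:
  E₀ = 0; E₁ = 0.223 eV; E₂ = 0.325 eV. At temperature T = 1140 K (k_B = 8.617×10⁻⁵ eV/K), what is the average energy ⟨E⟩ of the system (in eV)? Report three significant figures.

k_BT = 8.617×10⁻⁵ × 1140 K = 0.098234 eV.
Eᵢ/kT = 0, 2.2701, 3.3084.
Z = Σ e^(−Eᵢ/kT) = e^(−0) + e^(−2.2701) + e^(−3.3084) = 1.0000 + 0.10330 + 0.036575 = 1.1399.
⟨E⟩ = Σ Eᵢ e^(−Eᵢ/kT) / Z = (0·1.0000 + 0.223·0.10330 + 0.325·0.036575) / 1.1399 = 0.0306 eV.

0.0306 eV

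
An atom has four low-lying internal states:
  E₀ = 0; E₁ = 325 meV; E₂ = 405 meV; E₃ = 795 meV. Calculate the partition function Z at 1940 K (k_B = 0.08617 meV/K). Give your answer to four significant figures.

k_BT = 0.08617 × 1940 K = 167.170 meV.
Eᵢ/kT = 0, 1.94413, 2.42268, 4.75564.
Z = Σ e^(−Eᵢ/kT) = e^(−0) + e^(−1.94413) + e^(−2.42268) + e^(−4.75564) = 1.00000 + 0.143112 + 0.0886836 + 0.00860304 = 1.24040.

Z = 1.240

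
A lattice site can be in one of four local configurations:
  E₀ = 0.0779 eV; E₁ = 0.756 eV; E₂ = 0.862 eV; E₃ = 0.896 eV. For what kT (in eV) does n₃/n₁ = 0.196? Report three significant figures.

0.0859 eV

n₃/n₁ = exp[−(E₃−E₁)/kT] = 0.196.
⇒ (E₃−E₁)/kT = ln(1/0.196) = ln(5.1020) = 1.6296.
kT = 0.140 eV / 1.6296 = 0.0859 eV.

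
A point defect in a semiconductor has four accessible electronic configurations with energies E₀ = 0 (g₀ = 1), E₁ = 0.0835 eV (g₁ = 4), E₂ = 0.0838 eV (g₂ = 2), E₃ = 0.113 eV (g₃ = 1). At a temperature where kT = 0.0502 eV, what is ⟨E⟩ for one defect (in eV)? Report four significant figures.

0.04766 eV

Eᵢ/kT = 0, 1.66335, 1.66932, 2.25100.
Z = Σ gᵢe^(−Eᵢ/kT) = 1·e^(−0) + 4·e^(−1.66335) + 2·e^(−1.66932) + 1·e^(−2.25100) = 1.00000 + 0.758012 + 0.376750 + 0.105294 = 2.24006.
⟨E⟩ = Σ Eᵢ gᵢe^(−Eᵢ/kT) / Z = (0·1.00000 + 0.0835·0.758012 + 0.0838·0.376750 + 0.113·0.105294) / 2.24006 = 0.04766 eV.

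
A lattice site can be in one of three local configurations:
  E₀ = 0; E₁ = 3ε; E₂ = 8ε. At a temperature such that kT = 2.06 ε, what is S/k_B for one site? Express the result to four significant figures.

Eᵢ/kT = 0, 1.45631, 3.88350.
Z = Σ e^(−Eᵢ/kT) = e^(−0) + e^(−1.45631) + e^(−3.88350) = 1.00000 + 0.233095 + 0.0205787 = 1.25367.
⟨E⟩ = Σ EᵢPᵢ = 0.689108 ε.
S/k_B = ln Z + ⟨E⟩/kT = ln(1.25367) + 0.689108/2.06 = 0.226075 + 0.334518 = 0.5606.

0.5606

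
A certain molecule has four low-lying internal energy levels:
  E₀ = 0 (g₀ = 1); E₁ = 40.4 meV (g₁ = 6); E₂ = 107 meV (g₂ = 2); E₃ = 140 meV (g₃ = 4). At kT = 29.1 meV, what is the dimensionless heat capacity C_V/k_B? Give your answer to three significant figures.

0.795

Eᵢ/kT = 0, 1.3883, 3.6770, 4.8110.
Z = Σ gᵢe^(−Eᵢ/kT) = 1·e^(−0) + 6·e^(−1.3883) + 2·e^(−3.6770) + 4·e^(−4.8110) = 1.0000 + 1.4970 + 0.050598 + 0.032559 = 2.5802.
⟨E⟩ = 27.304 meV, ⟨E²⟩ = 1418.8 meV².
C_V/k_B = (⟨E²⟩ − ⟨E⟩²)/(kT)² = (1418.8 − 745.51)/846.81 = 0.795.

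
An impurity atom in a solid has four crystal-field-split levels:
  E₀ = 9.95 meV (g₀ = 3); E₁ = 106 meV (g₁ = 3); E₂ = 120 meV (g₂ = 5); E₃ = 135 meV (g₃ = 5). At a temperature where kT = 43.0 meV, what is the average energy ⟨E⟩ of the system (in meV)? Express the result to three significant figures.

37.0 meV

Eᵢ/kT = 0.23140, 2.4651, 2.7907, 3.1395.
Z = Σ gᵢe^(−Eᵢ/kT) = 3·e^(−0.23140) + 3·e^(−2.4651) + 5·e^(−2.7907) + 5·e^(−3.1395) = 2.3803 + 0.25500 + 0.30689 + 0.21652 = 3.1587.
⟨E⟩ = Σ Eᵢ gᵢe^(−Eᵢ/kT) / Z = (9.95·2.3803 + 106·0.25500 + 120·0.30689 + 135·0.21652) / 3.1587 = 37.0 meV.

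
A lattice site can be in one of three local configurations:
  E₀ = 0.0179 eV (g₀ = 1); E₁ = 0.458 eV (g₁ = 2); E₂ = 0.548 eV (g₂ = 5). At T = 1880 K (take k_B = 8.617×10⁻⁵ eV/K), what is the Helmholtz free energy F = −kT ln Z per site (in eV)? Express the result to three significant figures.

k_BT = 8.617×10⁻⁵ × 1880 K = 0.16200 eV.
Eᵢ/kT = 0.11049, 2.8272, 3.3827.
Z = Σ gᵢe^(−Eᵢ/kT) = 1·e^(−0.11049) + 2·e^(−2.8272) + 5·e^(−3.3827) = 0.89540 + 0.11836 + 0.16978 = 1.1835.
F = −kT ln Z = −0.16200 × ln(1.1835) = −0.16200 × 0.16848 = -0.0273 eV.

-0.0273 eV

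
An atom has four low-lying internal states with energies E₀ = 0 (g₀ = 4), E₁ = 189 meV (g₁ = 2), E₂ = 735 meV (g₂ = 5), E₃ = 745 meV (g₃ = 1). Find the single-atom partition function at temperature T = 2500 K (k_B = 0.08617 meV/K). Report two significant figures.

Z = 5.0

k_BT = 0.08617 × 2500 K = 215.4 meV.
Eᵢ/kT = 0, 0.8774, 3.412, 3.459.
Z = Σ gᵢe^(−Eᵢ/kT) = 4·e^(−0) + 2·e^(−0.8774) + 5·e^(−3.412) + 1·e^(−3.459) = 4.000 + 0.8317 + 0.1649 + 0.03146 = 5.028.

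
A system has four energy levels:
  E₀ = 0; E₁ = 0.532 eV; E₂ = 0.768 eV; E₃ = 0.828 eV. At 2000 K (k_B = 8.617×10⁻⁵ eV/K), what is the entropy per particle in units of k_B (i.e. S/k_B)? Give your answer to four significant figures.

0.2811

k_BT = 8.617×10⁻⁵ × 2000 K = 0.172340 eV.
Eᵢ/kT = 0, 3.08692, 4.45631, 4.80446.
Z = Σ e^(−Eᵢ/kT) = e^(−0) + e^(−3.08692) + e^(−4.45631) + e^(−4.80446) = 1.00000 + 0.0456423 + 0.0116051 + 0.00819312 = 1.06544.
⟨E⟩ = Σ EᵢPᵢ = 0.0375228 eV.
S/k_B = ln Z + ⟨E⟩/kT = ln(1.06544) + 0.0375228/0.172340 = 0.0633879 + 0.217725 = 0.2811.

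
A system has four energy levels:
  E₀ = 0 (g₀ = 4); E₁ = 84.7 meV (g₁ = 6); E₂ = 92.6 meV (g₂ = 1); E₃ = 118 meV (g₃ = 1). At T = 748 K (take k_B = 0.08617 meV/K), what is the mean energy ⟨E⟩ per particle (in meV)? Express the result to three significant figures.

k_BT = 0.08617 × 748 K = 64.455 meV.
Eᵢ/kT = 0, 1.3141, 1.4367, 1.8307.
Z = Σ gᵢe^(−Eᵢ/kT) = 4·e^(−0) + 6·e^(−1.3141) + 1·e^(−1.4367) + 1·e^(−1.8307) = 4.0000 + 1.6123 + 0.23771 + 0.16030 = 6.0103.
⟨E⟩ = Σ Eᵢ gᵢe^(−Eᵢ/kT) / Z = (0·4.0000 + 84.7·1.6123 + 92.6·0.23771 + 118·0.16030) / 6.0103 = 29.5 meV.

29.5 meV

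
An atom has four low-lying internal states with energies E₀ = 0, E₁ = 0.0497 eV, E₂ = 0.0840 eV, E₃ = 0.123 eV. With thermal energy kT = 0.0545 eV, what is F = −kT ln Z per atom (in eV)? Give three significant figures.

Eᵢ/kT = 0, 0.91193, 1.5413, 2.2569.
Z = Σ e^(−Eᵢ/kT) = e^(−0) + e^(−0.91193) + e^(−1.5413) + e^(−2.2569) = 1.0000 + 0.40175 + 0.21410 + 0.10467 = 1.7205.
F = −kT ln Z = −0.0545 × ln(1.7205) = −0.0545 × 0.54261 = -0.0296 eV.

-0.0296 eV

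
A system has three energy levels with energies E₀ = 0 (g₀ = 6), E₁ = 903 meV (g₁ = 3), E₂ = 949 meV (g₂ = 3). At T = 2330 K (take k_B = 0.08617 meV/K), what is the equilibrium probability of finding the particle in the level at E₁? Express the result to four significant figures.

0.005513

k_BT = 0.08617 × 2330 K = 200.776 meV.
Eᵢ/kT = 0, 4.49755, 4.72666.
Z = Σ gᵢe^(−Eᵢ/kT) = 6·e^(−0) + 3·e^(−4.49755) + 3·e^(−4.72666) = 6.00000 + 0.0334087 + 0.0265680 = 6.05998.
P₁ = g₁ e^(−E₁/kT) / Z = 0.0334087/6.05998 = 0.005513.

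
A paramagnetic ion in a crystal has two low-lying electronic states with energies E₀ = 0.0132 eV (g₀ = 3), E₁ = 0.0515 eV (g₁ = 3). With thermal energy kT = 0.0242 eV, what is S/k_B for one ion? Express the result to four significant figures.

Eᵢ/kT = 0.545455, 2.12810.
Z = Σ gᵢe^(−Eᵢ/kT) = 3·e^(−0.545455) + 3·e^(−2.12810) = 1.73873 + 0.357190 = 2.09592.
⟨E⟩ = Σ EᵢPᵢ = 0.0197271 eV.
S/k_B = ln Z + ⟨E⟩/kT = ln(2.09592) + 0.0197271/0.0242 = 0.739993 + 0.815169 = 1.555.

1.555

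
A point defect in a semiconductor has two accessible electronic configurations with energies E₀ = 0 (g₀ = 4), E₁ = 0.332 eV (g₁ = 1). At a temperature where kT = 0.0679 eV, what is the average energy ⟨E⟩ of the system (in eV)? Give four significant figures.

Eᵢ/kT = 0, 4.88954.
Z = Σ gᵢe^(−Eᵢ/kT) = 4·e^(−0) + 1·e^(−4.88954) = 4.00000 + 0.00752488 = 4.00752.
⟨E⟩ = Σ Eᵢ gᵢe^(−Eᵢ/kT) / Z = (0·4.00000 + 0.332·0.00752488) / 4.00752 = 0.0006234 eV.

0.0006234 eV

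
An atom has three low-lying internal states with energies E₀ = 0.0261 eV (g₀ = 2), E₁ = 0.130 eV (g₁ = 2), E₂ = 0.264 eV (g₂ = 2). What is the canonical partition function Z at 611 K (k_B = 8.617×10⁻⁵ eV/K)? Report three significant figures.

k_BT = 8.617×10⁻⁵ × 611 K = 0.052650 eV.
Eᵢ/kT = 0.49573, 2.4691, 5.0142.
Z = Σ gᵢe^(−Eᵢ/kT) = 2·e^(−0.49573) + 2·e^(−2.4691) + 2·e^(−5.0142) = 1.2183 + 0.16932 + 0.013286 = 1.4009.

Z = 1.40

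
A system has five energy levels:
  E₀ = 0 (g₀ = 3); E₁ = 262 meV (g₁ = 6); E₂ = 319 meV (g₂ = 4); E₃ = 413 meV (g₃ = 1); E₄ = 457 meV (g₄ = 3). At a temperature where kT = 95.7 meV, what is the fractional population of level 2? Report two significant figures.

0.040

Eᵢ/kT = 0, 2.738, 3.333, 4.316, 4.775.
Z = Σ gᵢe^(−Eᵢ/kT) = 3·e^(−0) + 6·e^(−2.738) + 4·e^(−3.333) + 1·e^(−4.316) + 3·e^(−4.775) = 3.000 + 0.3882 + 0.1427 + 0.01335 + 0.02531 = 3.570.
P₂ = g₂ e^(−E₂/kT) / Z = 0.1427/3.570 = 0.040.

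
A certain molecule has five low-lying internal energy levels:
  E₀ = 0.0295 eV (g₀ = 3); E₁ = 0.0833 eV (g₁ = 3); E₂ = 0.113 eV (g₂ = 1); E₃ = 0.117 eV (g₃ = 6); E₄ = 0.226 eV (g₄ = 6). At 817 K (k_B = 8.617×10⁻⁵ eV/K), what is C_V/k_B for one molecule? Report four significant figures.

0.5387

k_BT = 8.617×10⁻⁵ × 817 K = 0.0704009 eV.
Eᵢ/kT = 0.419029, 1.18322, 1.60509, 1.66191, 3.21019.
Z = Σ gᵢe^(−Eᵢ/kT) = 3·e^(−0.419029) + 3·e^(−1.18322) + 1·e^(−1.60509) + 6·e^(−1.66191) + 6·e^(−3.21019) = 1.97306 + 0.918873 + 0.200871 + 1.13866 + 0.242094 = 4.47356.
⟨E⟩ = 0.0772052 eV, ⟨E²⟩ = 0.00863077 eV².
C_V/k_B = (⟨E²⟩ − ⟨E⟩²)/(kT)² = (0.00863077 − 0.00596064)/0.00495629 = 0.5387.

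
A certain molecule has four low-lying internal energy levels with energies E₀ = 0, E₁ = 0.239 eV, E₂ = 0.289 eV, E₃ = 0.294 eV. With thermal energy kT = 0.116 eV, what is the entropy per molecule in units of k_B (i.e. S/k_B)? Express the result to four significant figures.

Eᵢ/kT = 0, 2.06034, 2.49138, 2.53448.
Z = Σ e^(−Eᵢ/kT) = e^(−0) + e^(−2.06034) + e^(−2.49138) + e^(−2.53448) = 1.00000 + 0.127411 + 0.0827956 + 0.0793029 = 1.28951.
⟨E⟩ = Σ EᵢPᵢ = 0.0602510 eV.
S/k_B = ln Z + ⟨E⟩/kT = ln(1.28951) + 0.0602510/0.116 = 0.254262 + 0.519405 = 0.7737.

0.7737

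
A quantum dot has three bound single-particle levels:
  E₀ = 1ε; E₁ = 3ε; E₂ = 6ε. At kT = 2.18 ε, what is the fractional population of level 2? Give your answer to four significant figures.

Eᵢ/kT = 0.458716, 1.37615, 2.75229.
Z = Σ e^(−Eᵢ/kT) = e^(−0.458716) + e^(−1.37615) + e^(−2.75229) = 0.632095 + 0.252549 + 0.0637816 = 0.948426.
P₂ = e^(−E₂/kT) / Z = 0.0637816/0.948426 = 0.06725.

0.06725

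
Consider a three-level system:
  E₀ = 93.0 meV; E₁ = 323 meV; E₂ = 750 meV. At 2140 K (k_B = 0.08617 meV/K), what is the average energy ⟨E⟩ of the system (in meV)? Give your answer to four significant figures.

157.4 meV

k_BT = 0.08617 × 2140 K = 184.404 meV.
Eᵢ/kT = 0.504327, 1.75159, 4.06716.
Z = Σ e^(−Eᵢ/kT) = e^(−0.504327) + e^(−1.75159) + e^(−4.06716) = 0.603912 + 0.173498 + 0.0171260 = 0.794536.
⟨E⟩ = Σ Eᵢ e^(−Eᵢ/kT) / Z = (93.0·0.603912 + 323·0.173498 + 750·0.0171260) / 0.794536 = 157.4 meV.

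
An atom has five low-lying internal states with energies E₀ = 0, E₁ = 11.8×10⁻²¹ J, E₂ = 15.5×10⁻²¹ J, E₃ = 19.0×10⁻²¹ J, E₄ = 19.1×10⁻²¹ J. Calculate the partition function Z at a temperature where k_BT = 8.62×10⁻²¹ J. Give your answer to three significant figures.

Eᵢ/kT = 0, 1.3689, 1.7981, 2.2042, 2.2158.
Z = Σ e^(−Eᵢ/kT) = e^(−0) + e^(−1.3689) + e^(−1.7981) + e^(−2.2042) + e^(−2.2158) = 1.0000 + 0.25439 + 0.16561 + 0.11034 + 0.10907 = 1.6394.

Z = 1.64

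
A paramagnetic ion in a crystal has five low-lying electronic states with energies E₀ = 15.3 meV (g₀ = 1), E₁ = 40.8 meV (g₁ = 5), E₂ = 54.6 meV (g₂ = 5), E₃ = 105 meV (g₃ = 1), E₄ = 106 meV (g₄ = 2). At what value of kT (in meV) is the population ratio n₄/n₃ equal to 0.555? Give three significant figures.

0.780 meV

n₄/n₃ = (g₄/g₃) exp[−(E₄−E₃)/kT] = 0.555.
⇒ (E₄−E₃)/kT = ln((2/1)/0.555) = ln(3.6036) = 1.2819.
kT = 1 meV / 1.2819 = 0.780 meV.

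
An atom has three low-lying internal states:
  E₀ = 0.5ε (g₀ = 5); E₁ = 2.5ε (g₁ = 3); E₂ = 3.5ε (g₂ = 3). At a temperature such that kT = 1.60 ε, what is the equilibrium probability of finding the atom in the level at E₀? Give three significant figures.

Eᵢ/kT = 0.31250, 1.5625, 2.1875.
Z = Σ gᵢe^(−Eᵢ/kT) = 5·e^(−0.31250) + 3·e^(−1.5625) + 3·e^(−2.1875) = 3.6581 + 0.62883 + 0.33659 = 4.6235.
P₀ = g₀ e^(−E₀/kT) / Z = 3.6581/4.6235 = 0.791.

0.791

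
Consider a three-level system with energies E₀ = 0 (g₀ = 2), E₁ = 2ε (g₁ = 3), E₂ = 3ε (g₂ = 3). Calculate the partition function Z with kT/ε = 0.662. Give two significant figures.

Z = 2.2

Eᵢ/kT = 0, 3.021, 4.532.
Z = Σ gᵢe^(−Eᵢ/kT) = 2·e^(−0) + 3·e^(−3.021) + 3·e^(−4.532) = 2.000 + 0.1463 + 0.03228 = 2.179.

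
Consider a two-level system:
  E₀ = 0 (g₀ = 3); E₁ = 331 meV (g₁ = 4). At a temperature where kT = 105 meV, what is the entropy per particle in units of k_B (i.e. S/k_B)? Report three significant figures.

1.32

Eᵢ/kT = 0, 3.1524.
Z = Σ gᵢe^(−Eᵢ/kT) = 3·e^(−0) + 4·e^(−3.1524) = 3.0000 + 0.17100 = 3.1710.
⟨E⟩ = Σ EᵢPᵢ = 17.850 meV.
S/k_B = ln Z + ⟨E⟩/kT = ln(3.1710) + 17.850/105 = 1.1540 + 0.17000 = 1.32.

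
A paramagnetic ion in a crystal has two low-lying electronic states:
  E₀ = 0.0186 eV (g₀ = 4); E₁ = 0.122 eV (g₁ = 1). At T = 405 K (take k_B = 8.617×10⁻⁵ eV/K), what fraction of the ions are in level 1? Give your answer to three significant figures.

0.0128

k_BT = 8.617×10⁻⁵ × 405 K = 0.034899 eV.
Eᵢ/kT = 0.53297, 3.4958.
Z = Σ gᵢe^(−Eᵢ/kT) = 4·e^(−0.53297) + 1·e^(−3.4958) = 2.3474 + 0.030324 = 2.3777.
P₁ = g₁ e^(−E₁/kT) / Z = 0.030324/2.3777 = 0.0128.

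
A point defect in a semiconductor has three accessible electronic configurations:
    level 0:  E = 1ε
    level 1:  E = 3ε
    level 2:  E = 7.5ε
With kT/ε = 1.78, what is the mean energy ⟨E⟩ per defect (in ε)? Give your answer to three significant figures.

Eᵢ/kT = 0.56180, 1.6854, 4.2135.
Z = Σ e^(−Eᵢ/kT) = e^(−0.56180) + e^(−1.6854) + e^(−4.2135) = 0.57018 + 0.18537 + 0.014794 = 0.77034.
⟨E⟩ = Σ Eᵢ e^(−Eᵢ/kT) / Z = (1·0.57018 + 3·0.18537 + 7.5·0.014794) / 0.77034 = 1.61 ε.

1.61 ε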